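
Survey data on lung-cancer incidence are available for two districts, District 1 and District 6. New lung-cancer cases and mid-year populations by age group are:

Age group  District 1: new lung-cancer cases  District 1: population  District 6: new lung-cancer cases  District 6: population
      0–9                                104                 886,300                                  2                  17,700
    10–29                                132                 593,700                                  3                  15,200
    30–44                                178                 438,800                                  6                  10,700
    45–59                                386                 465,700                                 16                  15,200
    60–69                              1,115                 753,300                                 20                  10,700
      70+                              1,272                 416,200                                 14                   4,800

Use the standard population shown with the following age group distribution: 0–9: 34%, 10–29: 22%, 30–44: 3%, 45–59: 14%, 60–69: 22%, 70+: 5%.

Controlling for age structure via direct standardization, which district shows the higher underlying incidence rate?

District 6

Age-specific rates per 100,000 for District 1: 11.73, 22.23, 40.57, 82.89, 148.02, 305.62.
For District 6: 11.30, 19.74, 56.07, 105.26, 186.92, 291.67.
Standard weights: 0.34, 0.22, 0.03, 0.14, 0.22, 0.05.
District 1: 0.3400×11.73 + 0.2200×22.23 + 0.0300×40.57 + 0.1400×82.89 + 0.2200×148.02 + 0.0500×305.62 = 69.5465 per 100,000.
District 6: 0.3400×11.30 + 0.2200×19.74 + 0.0300×56.07 + 0.1400×105.26 + 0.2200×186.92 + 0.0500×291.67 = 80.3078 per 100,000.
The crude rates (89.67 vs 82.10) would put District 1 higher, but that reflects its age composition; once standardized to a common age structure, District 6 has the higher underlying rate.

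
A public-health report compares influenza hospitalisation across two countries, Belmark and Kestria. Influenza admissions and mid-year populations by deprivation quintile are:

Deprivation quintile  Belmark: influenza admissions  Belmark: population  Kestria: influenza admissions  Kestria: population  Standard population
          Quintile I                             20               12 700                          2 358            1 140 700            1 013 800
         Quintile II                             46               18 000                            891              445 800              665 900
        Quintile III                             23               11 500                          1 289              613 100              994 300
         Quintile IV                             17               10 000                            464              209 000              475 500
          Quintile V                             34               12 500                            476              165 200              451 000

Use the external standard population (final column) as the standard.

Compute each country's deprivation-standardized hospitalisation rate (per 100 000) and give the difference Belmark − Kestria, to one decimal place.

Deprivation-specific rates per 100 000 for Belmark: 157.48, 255.56, 200.00, 170.00, 272.00.
For Kestria: 206.72, 199.87, 210.24, 222.01, 288.14.
Standard total = 3 600 500; weights = 0.2816, 0.1849, 0.2762, 0.1321, 0.1253.
Belmark: 0.2816×157.48 + 0.1849×255.56 + 0.2762×200.00 + 0.1321×170.00 + 0.1253×272.00 = 203.3593 per 100 000.
Kestria: 0.2816×206.72 + 0.1849×199.87 + 0.2762×210.24 + 0.1321×222.01 + 0.1253×288.14 = 218.6412 per 100 000.
Difference = 203.3593 − 218.6412 = -15.2819.

-15.3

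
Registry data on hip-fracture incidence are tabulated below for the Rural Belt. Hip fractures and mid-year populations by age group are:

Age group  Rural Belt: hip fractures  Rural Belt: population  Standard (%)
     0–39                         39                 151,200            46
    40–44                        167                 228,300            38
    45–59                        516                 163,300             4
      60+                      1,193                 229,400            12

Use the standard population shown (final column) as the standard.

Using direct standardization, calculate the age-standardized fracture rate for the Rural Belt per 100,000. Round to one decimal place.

Age-specific rates per 100,000 for the Rural Belt: 25.79, 73.15, 315.98, 520.05.
Standard weights: 0.46, 0.38, 0.04, 0.12.
Standardized rate: 0.4600×25.79 + 0.3800×73.15 + 0.0400×315.98 + 0.1200×520.05 = 114.7074 per 100,000.

114.7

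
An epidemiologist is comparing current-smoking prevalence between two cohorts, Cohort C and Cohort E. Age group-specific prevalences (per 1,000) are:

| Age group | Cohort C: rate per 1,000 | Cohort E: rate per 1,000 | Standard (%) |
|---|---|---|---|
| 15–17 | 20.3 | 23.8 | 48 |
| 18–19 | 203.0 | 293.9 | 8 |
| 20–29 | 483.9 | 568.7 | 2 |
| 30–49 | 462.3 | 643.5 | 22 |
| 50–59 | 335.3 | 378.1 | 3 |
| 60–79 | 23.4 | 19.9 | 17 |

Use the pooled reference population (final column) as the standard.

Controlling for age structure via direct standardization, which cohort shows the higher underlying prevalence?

Standard weights: 0.48, 0.08, 0.02, 0.22, 0.03, 0.17.
Cohort C: 0.4800×20.3 + 0.0800×203.0 + 0.0200×483.9 + 0.2200×462.3 + 0.0300×335.3 + 0.1700×23.4 = 151.4050 per 1,000.
Cohort E: 0.4800×23.8 + 0.0800×293.9 + 0.0200×568.7 + 0.2200×643.5 + 0.0300×378.1 + 0.1700×19.9 = 202.6060 per 1,000.

Cohort E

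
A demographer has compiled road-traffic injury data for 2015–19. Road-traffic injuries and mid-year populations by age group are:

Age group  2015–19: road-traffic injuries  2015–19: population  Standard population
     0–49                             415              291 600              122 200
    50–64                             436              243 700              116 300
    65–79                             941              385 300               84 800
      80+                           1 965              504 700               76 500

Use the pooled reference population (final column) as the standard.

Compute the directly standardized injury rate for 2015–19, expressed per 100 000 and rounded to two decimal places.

221.84

Age-specific rates per 100 000 for 2015–19: 142.32, 178.91, 244.23, 389.34.
Standard total = 399 800; weights = 0.3057, 0.2909, 0.2121, 0.1913.
Standardized rate: 0.3057×142.32 + 0.2909×178.91 + 0.2121×244.23 + 0.1913×389.34 = 221.8439 per 100 000.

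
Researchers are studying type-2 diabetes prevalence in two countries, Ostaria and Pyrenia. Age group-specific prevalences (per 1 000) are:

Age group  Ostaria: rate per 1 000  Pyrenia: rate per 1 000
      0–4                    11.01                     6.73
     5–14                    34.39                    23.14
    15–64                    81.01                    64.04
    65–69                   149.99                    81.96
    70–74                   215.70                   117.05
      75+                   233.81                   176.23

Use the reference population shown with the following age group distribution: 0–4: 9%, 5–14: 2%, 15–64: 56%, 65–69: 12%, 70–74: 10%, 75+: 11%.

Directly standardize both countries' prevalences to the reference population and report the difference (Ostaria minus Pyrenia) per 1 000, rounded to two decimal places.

Standard weights: 0.09, 0.02, 0.56, 0.12, 0.10, 0.11.
Ostaria: 0.0900×11.01 + 0.0200×34.39 + 0.5600×81.01 + 0.1200×149.99 + 0.1000×215.70 + 0.1100×233.81 = 112.3322 per 1 000.
Pyrenia: 0.0900×6.73 + 0.0200×23.14 + 0.5600×64.04 + 0.1200×81.96 + 0.1000×117.05 + 0.1100×176.23 = 77.8564 per 1 000.
Difference = 112.3322 − 77.8564 = 34.4758.

34.48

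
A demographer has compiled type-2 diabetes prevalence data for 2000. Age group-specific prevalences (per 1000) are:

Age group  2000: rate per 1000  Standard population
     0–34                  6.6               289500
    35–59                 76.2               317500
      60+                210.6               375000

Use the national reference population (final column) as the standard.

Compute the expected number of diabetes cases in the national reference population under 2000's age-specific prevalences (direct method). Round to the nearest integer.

105079

Expected diabetes cases = Σ (standard pop × age-specific rate ÷ 1000)
= 289500×6.6/1000 + 317500×76.2/1000 + 375000×210.6/1000
= 1910.70 + 24193.50 + 78975.00 = 105079.20.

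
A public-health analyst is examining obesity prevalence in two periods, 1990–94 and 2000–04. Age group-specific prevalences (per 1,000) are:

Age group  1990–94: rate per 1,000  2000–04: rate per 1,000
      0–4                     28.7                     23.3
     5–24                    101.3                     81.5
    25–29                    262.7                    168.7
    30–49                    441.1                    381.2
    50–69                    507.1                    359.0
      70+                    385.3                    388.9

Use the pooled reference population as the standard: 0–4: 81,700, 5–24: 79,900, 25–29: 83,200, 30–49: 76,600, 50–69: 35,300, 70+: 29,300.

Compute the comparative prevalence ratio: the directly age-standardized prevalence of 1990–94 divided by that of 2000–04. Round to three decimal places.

Standard total = 386,000; weights = 0.2117, 0.2070, 0.2155, 0.1984, 0.0915, 0.0759.
1990–94: 0.2117×28.7 + 0.2070×101.3 + 0.2155×262.7 + 0.1984×441.1 + 0.0915×507.1 + 0.0759×385.3 = 246.8225 per 1,000.
2000–04: 0.2117×23.3 + 0.2070×81.5 + 0.2155×168.7 + 0.1984×381.2 + 0.0915×359.0 + 0.0759×388.9 = 196.1624 per 1,000.
Ratio = 246.8225 ÷ 196.1624 = 1.25826.

1.258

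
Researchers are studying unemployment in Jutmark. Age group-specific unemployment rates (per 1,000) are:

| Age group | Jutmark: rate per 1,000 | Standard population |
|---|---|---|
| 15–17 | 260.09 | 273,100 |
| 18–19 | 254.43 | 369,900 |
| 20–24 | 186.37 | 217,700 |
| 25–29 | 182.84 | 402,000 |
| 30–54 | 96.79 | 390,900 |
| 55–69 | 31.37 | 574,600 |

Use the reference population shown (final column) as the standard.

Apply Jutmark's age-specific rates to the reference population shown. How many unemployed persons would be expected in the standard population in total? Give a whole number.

335079

Expected unemployed persons = Σ (standard pop × age-specific rate ÷ 1,000)
= 273,100×260.09/1,000 + 369,900×254.43/1,000 + 217,700×186.37/1,000 + 402,000×182.84/1,000 + 390,900×96.79/1,000 + 574,600×31.37/1,000
= 71030.58 + 94113.66 + 40572.75 + 73501.68 + 37835.21 + 18025.20 = 335079.08.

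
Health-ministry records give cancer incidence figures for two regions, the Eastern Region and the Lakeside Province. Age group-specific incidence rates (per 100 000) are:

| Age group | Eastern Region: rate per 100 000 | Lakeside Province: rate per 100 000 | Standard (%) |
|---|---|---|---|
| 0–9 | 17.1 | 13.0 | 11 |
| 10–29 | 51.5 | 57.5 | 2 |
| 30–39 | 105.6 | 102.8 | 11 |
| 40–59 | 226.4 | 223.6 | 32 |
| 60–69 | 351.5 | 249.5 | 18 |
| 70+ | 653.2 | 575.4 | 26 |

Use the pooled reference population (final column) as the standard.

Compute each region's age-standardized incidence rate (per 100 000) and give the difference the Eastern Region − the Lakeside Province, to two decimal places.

Standard weights: 0.11, 0.02, 0.11, 0.32, 0.18, 0.26.
The Eastern Region: 0.1100×17.1 + 0.0200×51.5 + 0.1100×105.6 + 0.3200×226.4 + 0.1800×351.5 + 0.2600×653.2 = 320.0770 per 100 000.
The Lakeside Province: 0.1100×13.0 + 0.0200×57.5 + 0.1100×102.8 + 0.3200×223.6 + 0.1800×249.5 + 0.2600×575.4 = 279.9540 per 100 000.
Difference = 320.0770 − 279.9540 = 40.1230.

40.12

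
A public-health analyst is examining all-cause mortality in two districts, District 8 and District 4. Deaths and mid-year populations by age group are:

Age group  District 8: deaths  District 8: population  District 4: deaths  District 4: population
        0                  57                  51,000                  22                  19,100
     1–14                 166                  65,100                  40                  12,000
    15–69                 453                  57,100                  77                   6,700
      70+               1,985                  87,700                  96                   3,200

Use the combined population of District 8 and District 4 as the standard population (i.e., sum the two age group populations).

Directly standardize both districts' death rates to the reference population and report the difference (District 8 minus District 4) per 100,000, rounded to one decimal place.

Age-specific rates per 100,000 for District 8: 111.76, 254.99, 793.35, 2263.40.
For District 4: 115.18, 333.33, 1149.25, 3000.00.
Combined standard total = 301,900; weights = 0.2322, 0.2554, 0.2113, 0.3011.
District 8: 0.2322×111.76 + 0.2554×254.99 + 0.2113×793.35 + 0.3011×2263.40 = 940.2216 per 100,000.
District 4: 0.2322×115.18 + 0.2554×333.33 + 0.2113×1149.25 + 0.3011×3000.00 = 1258.0216 per 100,000.
Difference = 940.2216 − 1258.0216 = -317.8000.

-317.8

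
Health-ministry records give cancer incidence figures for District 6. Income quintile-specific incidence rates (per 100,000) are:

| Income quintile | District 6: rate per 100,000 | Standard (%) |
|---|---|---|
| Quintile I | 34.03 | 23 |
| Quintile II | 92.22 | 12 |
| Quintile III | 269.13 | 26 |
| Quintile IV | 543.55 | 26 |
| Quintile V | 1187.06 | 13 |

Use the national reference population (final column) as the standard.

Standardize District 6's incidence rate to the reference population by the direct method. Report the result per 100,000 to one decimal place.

384.5

Standard weights: 0.23, 0.12, 0.26, 0.26, 0.13.
Standardized rate: 0.2300×34.03 + 0.1200×92.22 + 0.2600×269.13 + 0.2600×543.55 + 0.1300×1187.06 = 384.5079 per 100,000.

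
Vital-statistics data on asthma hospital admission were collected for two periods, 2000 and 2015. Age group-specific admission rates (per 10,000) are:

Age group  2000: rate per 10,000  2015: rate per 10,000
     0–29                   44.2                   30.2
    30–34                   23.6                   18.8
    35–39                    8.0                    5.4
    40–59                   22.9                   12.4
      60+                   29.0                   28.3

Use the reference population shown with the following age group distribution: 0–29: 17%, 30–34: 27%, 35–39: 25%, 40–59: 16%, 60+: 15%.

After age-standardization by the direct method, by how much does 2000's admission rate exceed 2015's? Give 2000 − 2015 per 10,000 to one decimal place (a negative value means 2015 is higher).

6.1

Standard weights: 0.17, 0.27, 0.25, 0.16, 0.15.
2000: 0.1700×44.2 + 0.2700×23.6 + 0.2500×8.0 + 0.1600×22.9 + 0.1500×29.0 = 23.9000 per 10,000.
2015: 0.1700×30.2 + 0.2700×18.8 + 0.2500×5.4 + 0.1600×12.4 + 0.1500×28.3 = 17.7890 per 10,000.
Difference = 23.9000 − 17.7890 = 6.1110.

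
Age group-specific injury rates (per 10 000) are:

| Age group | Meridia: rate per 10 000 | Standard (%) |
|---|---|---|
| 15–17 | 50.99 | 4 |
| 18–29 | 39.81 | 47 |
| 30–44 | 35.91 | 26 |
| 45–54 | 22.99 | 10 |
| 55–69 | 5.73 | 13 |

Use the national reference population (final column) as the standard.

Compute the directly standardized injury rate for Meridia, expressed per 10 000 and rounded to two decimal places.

33.13

Standard weights: 0.04, 0.47, 0.26, 0.10, 0.13.
Standardized rate: 0.0400×50.99 + 0.4700×39.81 + 0.2600×35.91 + 0.1000×22.99 + 0.1300×5.73 = 33.1308 per 10 000.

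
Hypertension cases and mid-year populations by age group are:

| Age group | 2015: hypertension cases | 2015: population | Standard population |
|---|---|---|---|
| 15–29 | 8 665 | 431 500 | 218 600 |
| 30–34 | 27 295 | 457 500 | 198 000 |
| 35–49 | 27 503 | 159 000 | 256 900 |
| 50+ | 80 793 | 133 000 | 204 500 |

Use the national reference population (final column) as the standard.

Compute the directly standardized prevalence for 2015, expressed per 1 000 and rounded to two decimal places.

Age-specific rates per 1 000 for 2015: 20.081, 59.661, 172.975, 607.466.
Standard total = 878 000; weights = 0.2490, 0.2255, 0.2926, 0.2329.
Standardized rate: 0.2490×20.081 + 0.2255×59.661 + 0.2926×172.975 + 0.2329×607.466 = 210.5543 per 1 000.

210.55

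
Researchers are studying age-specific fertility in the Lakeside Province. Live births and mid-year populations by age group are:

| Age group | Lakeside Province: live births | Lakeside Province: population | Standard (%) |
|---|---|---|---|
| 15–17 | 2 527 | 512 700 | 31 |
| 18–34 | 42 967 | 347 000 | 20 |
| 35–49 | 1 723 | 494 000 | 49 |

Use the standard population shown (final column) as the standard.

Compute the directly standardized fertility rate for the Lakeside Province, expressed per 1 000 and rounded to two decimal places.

28.00

Age-specific rates per 1 000 for the Lakeside Province: 4.929, 123.824, 3.488.
Standard weights: 0.31, 0.20, 0.49.
Standardized rate: 0.3100×4.929 + 0.2000×123.824 + 0.4900×3.488 = 28.0018 per 1 000.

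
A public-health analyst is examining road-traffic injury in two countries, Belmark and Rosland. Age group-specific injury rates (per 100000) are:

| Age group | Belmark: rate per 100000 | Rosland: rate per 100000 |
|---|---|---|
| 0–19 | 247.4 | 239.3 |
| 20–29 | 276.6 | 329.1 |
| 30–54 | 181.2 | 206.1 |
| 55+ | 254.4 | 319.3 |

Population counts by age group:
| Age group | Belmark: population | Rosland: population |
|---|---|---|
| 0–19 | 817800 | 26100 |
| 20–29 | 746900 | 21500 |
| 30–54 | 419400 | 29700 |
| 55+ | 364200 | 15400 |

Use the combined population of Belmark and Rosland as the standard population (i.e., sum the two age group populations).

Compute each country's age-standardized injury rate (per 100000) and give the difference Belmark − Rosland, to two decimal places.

-28.40

Combined standard total = 2441000; weights = 0.3457, 0.3148, 0.1840, 0.1555.
Belmark: 0.3457×247.4 + 0.3148×276.6 + 0.1840×181.2 + 0.1555×254.4 = 245.5008 per 100000.
Rosland: 0.3457×239.3 + 0.3148×329.1 + 0.1840×206.1 + 0.1555×319.3 = 273.9007 per 100000.
Difference = 245.5008 − 273.9007 = -28.3999.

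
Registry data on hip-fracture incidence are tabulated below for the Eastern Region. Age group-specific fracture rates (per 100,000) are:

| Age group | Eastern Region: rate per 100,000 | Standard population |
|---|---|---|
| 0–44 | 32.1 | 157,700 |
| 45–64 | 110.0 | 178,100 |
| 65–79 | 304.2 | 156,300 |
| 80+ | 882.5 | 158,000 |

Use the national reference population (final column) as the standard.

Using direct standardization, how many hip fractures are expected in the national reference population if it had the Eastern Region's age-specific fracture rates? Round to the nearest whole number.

2116

Expected hip fractures = Σ (standard pop × age-specific rate ÷ 100,000)
= 157,700×32.1/100,000 + 178,100×110.0/100,000 + 156,300×304.2/100,000 + 158,000×882.5/100,000
= 50.62 + 195.91 + 475.46 + 1394.35 = 2116.35.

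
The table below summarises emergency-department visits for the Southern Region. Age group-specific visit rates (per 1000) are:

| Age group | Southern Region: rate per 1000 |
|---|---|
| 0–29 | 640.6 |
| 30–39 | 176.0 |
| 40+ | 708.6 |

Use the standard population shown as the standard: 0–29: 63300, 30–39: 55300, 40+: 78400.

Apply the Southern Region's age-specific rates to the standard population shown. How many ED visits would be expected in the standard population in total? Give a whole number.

Expected ED visits = Σ (standard pop × age-specific rate ÷ 1000)
= 63300×640.6/1000 + 55300×176.0/1000 + 78400×708.6/1000
= 40549.98 + 9732.80 + 55554.24 = 105837.02.

105837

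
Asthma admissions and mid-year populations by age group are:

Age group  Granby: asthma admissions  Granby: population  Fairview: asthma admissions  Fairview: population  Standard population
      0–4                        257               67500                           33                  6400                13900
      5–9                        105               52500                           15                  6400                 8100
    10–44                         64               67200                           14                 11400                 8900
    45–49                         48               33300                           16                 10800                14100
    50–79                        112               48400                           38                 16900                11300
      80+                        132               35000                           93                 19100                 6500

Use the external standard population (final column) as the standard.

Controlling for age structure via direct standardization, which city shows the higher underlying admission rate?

Age-specific rates per 10000 for Granby: 38.07, 20.00, 9.52, 14.41, 23.14, 37.71.
For Fairview: 51.56, 23.44, 12.28, 14.81, 22.49, 48.69.
Standard total = 62800; weights = 0.2213, 0.1290, 0.1417, 0.2245, 0.1799, 0.1035.
Granby: 0.2213×38.07 + 0.1290×20.00 + 0.1417×9.52 + 0.2245×14.41 + 0.1799×23.14 + 0.1035×37.71 = 23.6603 per 10000.
Fairview: 0.2213×51.56 + 0.1290×23.44 + 0.1417×12.28 + 0.2245×14.81 + 0.1799×22.49 + 0.1035×48.69 = 28.5880 per 10000.

Fairview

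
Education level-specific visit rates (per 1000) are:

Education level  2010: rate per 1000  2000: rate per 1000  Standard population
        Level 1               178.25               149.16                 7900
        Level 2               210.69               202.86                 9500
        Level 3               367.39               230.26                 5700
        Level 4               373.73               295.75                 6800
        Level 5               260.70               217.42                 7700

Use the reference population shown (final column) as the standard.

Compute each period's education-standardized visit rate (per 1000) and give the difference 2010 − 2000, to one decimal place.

51.8

Standard total = 37600; weights = 0.2101, 0.2527, 0.1516, 0.1809, 0.2048.
2010: 0.2101×178.25 + 0.2527×210.69 + 0.1516×367.39 + 0.1809×373.73 + 0.2048×260.70 = 267.3566 per 1000.
2000: 0.2101×149.16 + 0.2527×202.86 + 0.1516×230.26 + 0.1809×295.75 + 0.2048×217.42 = 215.5120 per 1000.
Difference = 267.3566 − 215.5120 = 51.8446.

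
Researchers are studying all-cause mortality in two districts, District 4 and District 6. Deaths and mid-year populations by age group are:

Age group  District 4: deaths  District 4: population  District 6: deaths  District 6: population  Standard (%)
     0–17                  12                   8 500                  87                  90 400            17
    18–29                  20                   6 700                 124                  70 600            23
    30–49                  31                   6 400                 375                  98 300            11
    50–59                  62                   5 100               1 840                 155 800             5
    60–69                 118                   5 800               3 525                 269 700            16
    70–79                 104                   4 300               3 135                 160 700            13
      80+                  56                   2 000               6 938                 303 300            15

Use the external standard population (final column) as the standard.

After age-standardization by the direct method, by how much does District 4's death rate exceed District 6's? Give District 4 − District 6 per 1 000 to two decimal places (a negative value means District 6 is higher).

3.03

Age-specific rates per 1 000 for District 4: 1.412, 2.985, 4.844, 12.157, 20.345, 24.186, 28.000.
For District 6: 0.962, 1.756, 3.815, 11.810, 13.070, 19.508, 22.875.
Standard weights: 0.17, 0.23, 0.11, 0.05, 0.16, 0.13, 0.15.
District 4: 0.1700×1.412 + 0.2300×2.985 + 0.1100×4.844 + 0.0500×12.157 + 0.1600×20.345 + 0.1300×24.186 + 0.1500×28.000 = 12.6666 per 1 000.
District 6: 0.1700×0.962 + 0.2300×1.756 + 0.1100×3.815 + 0.0500×11.810 + 0.1600×13.070 + 0.1300×19.508 + 0.1500×22.875 = 9.6363 per 1 000.
Difference = 12.6666 − 9.6363 = 3.0303.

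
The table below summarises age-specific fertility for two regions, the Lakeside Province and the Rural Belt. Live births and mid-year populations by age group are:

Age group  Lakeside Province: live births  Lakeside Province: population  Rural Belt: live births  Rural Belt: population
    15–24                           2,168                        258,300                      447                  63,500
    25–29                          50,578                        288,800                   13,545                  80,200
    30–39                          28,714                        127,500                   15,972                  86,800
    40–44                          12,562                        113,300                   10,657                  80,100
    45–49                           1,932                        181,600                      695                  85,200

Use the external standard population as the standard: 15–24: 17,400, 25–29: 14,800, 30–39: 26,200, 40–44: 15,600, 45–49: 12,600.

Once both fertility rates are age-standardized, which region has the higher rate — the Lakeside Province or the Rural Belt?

Age-specific rates per 1,000 for the Lakeside Province: 8.393, 175.132, 225.208, 110.874, 10.639.
For the Rural Belt: 7.039, 168.890, 184.009, 133.046, 8.157.
Standard total = 86,600; weights = 0.2009, 0.1709, 0.3025, 0.1801, 0.1455.
The Lakeside Province: 0.2009×8.393 + 0.1709×175.132 + 0.3025×225.208 + 0.1801×110.874 + 0.1455×10.639 = 121.2716 per 1,000.
The Rural Belt: 0.2009×7.039 + 0.1709×168.890 + 0.3025×184.009 + 0.1801×133.046 + 0.1455×8.157 = 111.1017 per 1,000.
The crude rates (98.97 vs 104.39) would put the Rural Belt higher, but that reflects its age composition; once standardized to a common age structure, the Lakeside Province has the higher underlying rate.

Lakeside Province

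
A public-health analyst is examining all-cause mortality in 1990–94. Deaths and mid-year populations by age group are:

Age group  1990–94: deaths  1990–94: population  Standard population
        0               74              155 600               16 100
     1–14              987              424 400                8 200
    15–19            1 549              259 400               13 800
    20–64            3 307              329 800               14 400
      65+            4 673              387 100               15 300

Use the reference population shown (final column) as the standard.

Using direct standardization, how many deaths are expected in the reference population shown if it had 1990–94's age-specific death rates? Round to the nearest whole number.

Age-specific rates per 1 000 for 1990–94: 0.476, 2.326, 5.971, 10.027, 12.072.
Expected deaths = Σ (standard pop × age-specific rate ÷ 1 000)
= 16 100×0.476/1 000 + 8 200×2.326/1 000 + 13 800×5.971/1 000 + 14 400×10.027/1 000 + 15 300×12.072/1 000
= 7.66 + 19.07 + 82.41 + 144.39 + 184.70 = 438.23.

438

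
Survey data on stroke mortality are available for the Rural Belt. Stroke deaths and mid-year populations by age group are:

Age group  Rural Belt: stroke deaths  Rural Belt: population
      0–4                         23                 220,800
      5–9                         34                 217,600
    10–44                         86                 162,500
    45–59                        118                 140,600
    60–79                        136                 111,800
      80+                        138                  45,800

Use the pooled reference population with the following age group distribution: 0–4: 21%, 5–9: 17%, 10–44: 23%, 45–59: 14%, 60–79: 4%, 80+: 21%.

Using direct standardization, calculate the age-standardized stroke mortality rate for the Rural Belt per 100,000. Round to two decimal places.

Age-specific rates per 100,000 for the Rural Belt: 10.42, 15.62, 52.92, 83.93, 121.65, 301.31.
Standard weights: 0.21, 0.17, 0.23, 0.14, 0.04, 0.21.
Standardized rate: 0.2100×10.42 + 0.1700×15.62 + 0.2300×52.92 + 0.1400×83.93 + 0.0400×121.65 + 0.2100×301.31 = 96.9066 per 100,000.

96.91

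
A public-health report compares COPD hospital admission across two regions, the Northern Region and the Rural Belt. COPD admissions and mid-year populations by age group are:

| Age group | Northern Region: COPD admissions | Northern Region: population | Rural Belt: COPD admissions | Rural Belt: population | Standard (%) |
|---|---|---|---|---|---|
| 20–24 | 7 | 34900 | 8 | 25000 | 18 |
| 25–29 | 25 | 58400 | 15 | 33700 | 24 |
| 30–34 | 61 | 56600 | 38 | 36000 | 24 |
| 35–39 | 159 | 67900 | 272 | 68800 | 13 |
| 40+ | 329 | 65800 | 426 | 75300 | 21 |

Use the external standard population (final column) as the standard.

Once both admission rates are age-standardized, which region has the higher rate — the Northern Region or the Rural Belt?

Rural Belt

Age-specific rates per 10000 for the Northern Region: 2.01, 4.28, 10.78, 23.42, 50.00.
For the Rural Belt: 3.20, 4.45, 10.56, 39.53, 56.57.
Standard weights: 0.18, 0.24, 0.24, 0.13, 0.21.
The Northern Region: 0.1800×2.01 + 0.2400×4.28 + 0.2400×10.78 + 0.1300×23.42 + 0.2100×50.00 = 17.5192 per 10000.
The Rural Belt: 0.1800×3.20 + 0.2400×4.45 + 0.2400×10.56 + 0.1300×39.53 + 0.2100×56.57 = 21.1976 per 10000.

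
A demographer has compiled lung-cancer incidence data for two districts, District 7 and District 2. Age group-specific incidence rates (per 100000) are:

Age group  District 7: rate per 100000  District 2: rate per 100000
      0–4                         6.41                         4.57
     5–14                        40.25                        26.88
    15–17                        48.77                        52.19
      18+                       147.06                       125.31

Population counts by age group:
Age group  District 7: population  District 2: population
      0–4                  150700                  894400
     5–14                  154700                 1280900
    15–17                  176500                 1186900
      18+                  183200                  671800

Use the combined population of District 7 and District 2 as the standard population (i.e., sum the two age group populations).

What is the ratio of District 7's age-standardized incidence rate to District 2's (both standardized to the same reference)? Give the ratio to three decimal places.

1.158

Combined standard total = 4699100; weights = 0.2224, 0.3055, 0.2901, 0.1819.
District 7: 0.2224×6.41 + 0.3055×40.25 + 0.2901×48.77 + 0.1819×147.06 = 54.6299 per 100000.
District 2: 0.2224×4.57 + 0.3055×26.88 + 0.2901×52.19 + 0.1819×125.31 = 47.1709 per 100000.
Ratio = 54.6299 ÷ 47.1709 = 1.15813.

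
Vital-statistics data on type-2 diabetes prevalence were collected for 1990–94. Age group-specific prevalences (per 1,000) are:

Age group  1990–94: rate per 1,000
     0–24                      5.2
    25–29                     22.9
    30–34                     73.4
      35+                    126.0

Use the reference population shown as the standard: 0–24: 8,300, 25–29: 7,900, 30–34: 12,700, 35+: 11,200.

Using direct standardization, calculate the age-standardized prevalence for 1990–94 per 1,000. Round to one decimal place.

Standard total = 40,100; weights = 0.2070, 0.1970, 0.3167, 0.2793.
Standardized rate: 0.2070×5.2 + 0.1970×22.9 + 0.3167×73.4 + 0.2793×126.0 = 64.0262 per 1,000.

64.0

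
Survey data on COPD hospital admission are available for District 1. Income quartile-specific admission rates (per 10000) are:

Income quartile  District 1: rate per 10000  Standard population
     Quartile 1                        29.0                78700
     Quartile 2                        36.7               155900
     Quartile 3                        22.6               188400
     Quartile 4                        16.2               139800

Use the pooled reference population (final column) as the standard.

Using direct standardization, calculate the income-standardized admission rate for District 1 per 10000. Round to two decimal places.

25.81

Standard total = 562800; weights = 0.1398, 0.2770, 0.3348, 0.2484.
Standardized rate: 0.1398×29.0 + 0.2770×36.7 + 0.3348×22.6 + 0.2484×16.2 = 25.8110 per 10000.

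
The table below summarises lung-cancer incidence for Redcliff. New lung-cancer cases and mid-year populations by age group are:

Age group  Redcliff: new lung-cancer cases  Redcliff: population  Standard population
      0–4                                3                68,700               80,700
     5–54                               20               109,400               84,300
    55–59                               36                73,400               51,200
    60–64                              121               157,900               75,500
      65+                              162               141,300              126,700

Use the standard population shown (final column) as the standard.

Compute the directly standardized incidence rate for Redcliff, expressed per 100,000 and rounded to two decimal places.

Age-specific rates per 100,000 for Redcliff: 4.37, 18.28, 49.05, 76.63, 114.65.
Standard total = 418,400; weights = 0.1929, 0.2015, 0.1224, 0.1804, 0.3028.
Standardized rate: 0.1929×4.37 + 0.2015×18.28 + 0.1224×49.05 + 0.1804×76.63 + 0.3028×114.65 = 59.0737 per 100,000.

59.07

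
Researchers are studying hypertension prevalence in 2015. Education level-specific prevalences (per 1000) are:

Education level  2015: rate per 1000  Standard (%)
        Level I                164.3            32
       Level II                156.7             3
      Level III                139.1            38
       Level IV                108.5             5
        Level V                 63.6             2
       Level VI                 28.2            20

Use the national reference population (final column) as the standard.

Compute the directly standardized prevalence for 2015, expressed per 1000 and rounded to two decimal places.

Standard weights: 0.32, 0.03, 0.38, 0.05, 0.02, 0.20.
Standardized rate: 0.3200×164.3 + 0.0300×156.7 + 0.3800×139.1 + 0.0500×108.5 + 0.0200×63.6 + 0.2000×28.2 = 122.4720 per 1000.

122.47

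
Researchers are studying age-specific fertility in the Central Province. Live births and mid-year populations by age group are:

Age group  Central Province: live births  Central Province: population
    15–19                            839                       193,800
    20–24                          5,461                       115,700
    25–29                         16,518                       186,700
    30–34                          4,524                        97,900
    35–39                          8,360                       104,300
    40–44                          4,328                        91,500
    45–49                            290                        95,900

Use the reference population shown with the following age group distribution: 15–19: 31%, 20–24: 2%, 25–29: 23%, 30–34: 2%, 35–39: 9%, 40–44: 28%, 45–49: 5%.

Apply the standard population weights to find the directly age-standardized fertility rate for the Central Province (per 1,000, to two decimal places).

44.17

Age-specific rates per 1,000 for the Central Province: 4.329, 47.200, 88.473, 46.210, 80.153, 47.301, 3.024.
Standard weights: 0.31, 0.02, 0.23, 0.02, 0.09, 0.28, 0.05.
Standardized rate: 0.3100×4.329 + 0.0200×47.200 + 0.2300×88.473 + 0.0200×46.210 + 0.0900×80.153 + 0.2800×47.301 + 0.0500×3.024 = 44.1683 per 1,000.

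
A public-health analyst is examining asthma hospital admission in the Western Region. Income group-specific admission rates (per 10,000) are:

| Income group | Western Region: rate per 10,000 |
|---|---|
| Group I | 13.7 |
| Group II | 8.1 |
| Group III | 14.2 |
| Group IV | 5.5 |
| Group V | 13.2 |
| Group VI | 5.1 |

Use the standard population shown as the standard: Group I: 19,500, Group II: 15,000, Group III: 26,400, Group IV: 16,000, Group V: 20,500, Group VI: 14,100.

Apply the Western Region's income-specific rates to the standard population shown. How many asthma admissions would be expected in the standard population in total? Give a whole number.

Expected asthma admissions = Σ (standard pop × income-specific rate ÷ 10,000)
= 19,500×13.7/10,000 + 15,000×8.1/10,000 + 26,400×14.2/10,000 + 16,000×5.5/10,000 + 20,500×13.2/10,000 + 14,100×5.1/10,000
= 26.71 + 12.15 + 37.49 + 8.80 + 27.06 + 7.19 = 119.40.

119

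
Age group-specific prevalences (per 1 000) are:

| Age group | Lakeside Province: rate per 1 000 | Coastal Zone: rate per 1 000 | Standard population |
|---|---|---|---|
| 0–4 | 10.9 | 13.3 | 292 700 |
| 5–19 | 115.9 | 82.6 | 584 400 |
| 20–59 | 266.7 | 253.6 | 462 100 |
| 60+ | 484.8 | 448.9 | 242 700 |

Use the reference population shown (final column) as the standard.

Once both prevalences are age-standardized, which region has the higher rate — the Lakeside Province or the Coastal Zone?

Standard total = 1 581 900; weights = 0.1850, 0.3694, 0.2921, 0.1534.
The Lakeside Province: 0.1850×10.9 + 0.3694×115.9 + 0.2921×266.7 + 0.1534×484.8 = 197.1208 per 1 000.
The Coastal Zone: 0.1850×13.3 + 0.3694×82.6 + 0.2921×253.6 + 0.1534×448.9 = 175.9283 per 1 000.

Lakeside Province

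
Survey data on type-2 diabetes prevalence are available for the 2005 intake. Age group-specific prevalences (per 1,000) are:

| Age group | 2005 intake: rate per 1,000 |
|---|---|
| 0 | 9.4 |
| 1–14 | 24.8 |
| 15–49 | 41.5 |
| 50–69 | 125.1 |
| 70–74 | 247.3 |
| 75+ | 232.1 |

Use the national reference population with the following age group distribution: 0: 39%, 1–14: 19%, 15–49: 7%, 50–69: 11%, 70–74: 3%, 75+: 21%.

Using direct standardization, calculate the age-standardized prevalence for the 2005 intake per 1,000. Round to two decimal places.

Standard weights: 0.39, 0.19, 0.07, 0.11, 0.03, 0.21.
Standardized rate: 0.3900×9.4 + 0.1900×24.8 + 0.0700×41.5 + 0.1100×125.1 + 0.0300×247.3 + 0.2100×232.1 = 81.2040 per 1,000.

81.20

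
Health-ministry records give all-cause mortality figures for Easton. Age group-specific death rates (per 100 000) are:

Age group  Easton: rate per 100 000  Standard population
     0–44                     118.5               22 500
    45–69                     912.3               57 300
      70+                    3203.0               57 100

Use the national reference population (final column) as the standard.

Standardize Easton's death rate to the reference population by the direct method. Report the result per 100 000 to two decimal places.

Standard total = 136 900; weights = 0.1644, 0.4186, 0.4171.
Standardized rate: 0.1644×118.5 + 0.4186×912.3 + 0.4171×3203.0 = 1737.2706 per 100 000.

1737.27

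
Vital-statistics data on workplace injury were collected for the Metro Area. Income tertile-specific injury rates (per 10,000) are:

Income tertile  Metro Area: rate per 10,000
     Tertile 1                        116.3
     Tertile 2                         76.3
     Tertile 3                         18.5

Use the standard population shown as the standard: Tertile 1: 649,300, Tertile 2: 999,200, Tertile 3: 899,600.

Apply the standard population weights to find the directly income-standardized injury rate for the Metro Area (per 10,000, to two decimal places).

66.09

Standard total = 2,548,100; weights = 0.2548, 0.3921, 0.3530.
Standardized rate: 0.2548×116.3 + 0.3921×76.3 + 0.3530×18.5 = 66.0866 per 10,000.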